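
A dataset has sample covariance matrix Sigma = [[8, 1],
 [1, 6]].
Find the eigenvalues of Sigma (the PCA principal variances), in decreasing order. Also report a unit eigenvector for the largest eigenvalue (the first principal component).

Step 1 — characteristic polynomial of 2×2 Sigma:
  det(Sigma - λI) = λ² - trace · λ + det = 0.
  trace = 8 + 6 = 14, det = 8·6 - (1)² = 47.
Step 2 — discriminant:
  Δ = trace² - 4·det = 196 - 188 = 8.
Step 3 — eigenvalues:
  λ = (trace ± √Δ)/2 = (14 ± 2.8284)/2,
  λ_1 = 8.4142,  λ_2 = 5.5858.

Step 4 — unit eigenvector for λ_1: solve (Sigma - λ_1 I)v = 0. First row:
  (8 - 8.4142)·v_x + (1)·v_y = 0, i.e. (-0.4142)·v_x + (1)·v_y = 0,
  so v ∝ (b, λ_1 - a) = (1, 0.4142) = u.
  ||u|| = √((1)² + (0.4142)²) = √(1.1716) ≈ 1.0824,
  v_1 = u/||u|| ≈ (0.9239, 0.3827) (||v_1|| = 1).

λ_1 = 8.4142,  λ_2 = 5.5858;  v_1 ≈ (0.9239, 0.3827)


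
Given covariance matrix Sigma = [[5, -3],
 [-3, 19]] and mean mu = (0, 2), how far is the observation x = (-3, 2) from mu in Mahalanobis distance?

Step 1 — centre the observation: (x - mu) = (-3, 0).

Step 2 — invert Sigma. det(Sigma) = 5·19 - (-3)² = 86.
  Sigma^{-1} = (1/det) · [[d, -b], [-b, a]] = [[0.2209, 0.0349],
 [0.0349, 0.0581]].

Step 3 — form the quadratic (x - mu)^T · Sigma^{-1} · (x - mu):
  Sigma^{-1} · (x - mu) = (-0.6628, -0.1047).
  (x - mu)^T · [Sigma^{-1} · (x - mu)] = (-3)·(-0.6628) + (0)·(-0.1047) = 1.9884.

Step 4 — take square root: d = √(1.9884) ≈ 1.4101.

d(x, mu) = √(1.9884) ≈ 1.4101


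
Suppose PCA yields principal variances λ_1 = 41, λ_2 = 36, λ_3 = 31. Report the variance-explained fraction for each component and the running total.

Step 1 — total variance = trace(Sigma) = Σ λ_i = 41 + 36 + 31 = 108.

Step 2 — fraction explained by component i = λ_i / Σ λ:
  PC1: 41/108 = 0.3796
  PC2: 36/108 = 0.3333
  PC3: 31/108 = 0.287

Step 3 — cumulative fraction after k components = (λ_1 + ... + λ_k) / Σ λ:
  k = 1: 41/108 = 0.3796
  k = 2: (41 + 36)/108 = 77/108 = 0.713
  k = 3: (41 + 36 + 31)/108 = 108/108 = 1

Summary (fraction, with percent):

explained: PC1 0.3796 (37.96%), PC2 0.3333 (33.33%), PC3 0.287 (28.7%);  cumulative: 0.3796, 0.713, 1


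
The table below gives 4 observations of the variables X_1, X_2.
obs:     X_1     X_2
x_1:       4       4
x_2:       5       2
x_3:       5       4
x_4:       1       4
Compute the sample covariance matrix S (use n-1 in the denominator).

Step 1 — column means:
  mean(X_1) = (4 + 5 + 5 + 1) / 4 = 15/4 = 3.75
  mean(X_2) = (4 + 2 + 4 + 4) / 4 = 14/4 = 3.5

Step 2 — sample covariance S[i,j] = (1/(n-1)) · Σ_k (x_{k,i} - mean_i) · (x_{k,j} - mean_j), with n-1 = 3.
  S[X_1,X_1] = ((0.25)·(0.25) + (1.25)·(1.25) + (1.25)·(1.25) + (-2.75)·(-2.75)) / 3 = 10.75/3 = 3.5833
  S[X_1,X_2] = ((0.25)·(0.5) + (1.25)·(-1.5) + (1.25)·(0.5) + (-2.75)·(0.5)) / 3 = -2.5/3 = -0.8333
  S[X_2,X_2] = ((0.5)·(0.5) + (-1.5)·(-1.5) + (0.5)·(0.5) + (0.5)·(0.5)) / 3 = 3/3 = 1

S is symmetric (S[j,i] = S[i,j]). Assembling:

S = [[3.5833, -0.8333],
 [-0.8333, 1]]


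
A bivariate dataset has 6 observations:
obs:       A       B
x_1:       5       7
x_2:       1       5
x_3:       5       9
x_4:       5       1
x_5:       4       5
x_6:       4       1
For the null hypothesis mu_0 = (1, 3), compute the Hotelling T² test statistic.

Step 1 — sample mean vector:
  mean(A) = (5 + 1 + 5 + 5 + 4 + 4) / 6 = 24/6 = 4
  mean(B) = (7 + 5 + 9 + 1 + 5 + 1) / 6 = 28/6 = 4.6667
  x̄ = (4, 4.6667),  deviation x̄ - mu_0 = (4, 4.6667) - (1, 3) = (3, 1.6667).

Step 2 — sample covariance matrix, S[i,j] = (1/(n-1)) · Σ_k (x_{k,i} - mean_i) · (x_{k,j} - mean_j), divisor n-1 = 5:
  S[A,A] = ((1)·(1) + (-3)·(-3) + (1)·(1) + (1)·(1) + (0)·(0) + (0)·(0)) / 5 = 12/5 = 2.4
  S[A,B] = ((1)·(2.3333) + (-3)·(0.3333) + (1)·(4.3333) + (1)·(-3.6667) + (0)·(0.3333) + (0)·(-3.6667)) / 5 = 2/5 = 0.4
  S[B,B] = ((2.3333)·(2.3333) + (0.3333)·(0.3333) + (4.3333)·(4.3333) + (-3.6667)·(-3.6667) + (0.3333)·(0.3333) + (-3.6667)·(-3.6667)) / 5 = 51.3333/5 = 10.2667
  S = [[2.4, 0.4],
 [0.4, 10.2667]].

Step 3 — invert S. det(S) = 2.4·10.2667 - (0.4)² = 24.48.
  S^{-1} = (1/det) · [[d, -b], [-b, a]] = [[0.4194, -0.0163],
 [-0.0163, 0.098]].

Step 4 — quadratic form (x̄ - mu_0)^T · S^{-1} · (x̄ - mu_0):
  S^{-1} · (x̄ - mu_0) = (1.2309, 0.1144),
  (x̄ - mu_0)^T · [...] = (3)·(1.2309) + (1.6667)·(0.1144) = 3.8834.

Step 5 — scale by n: T² = 6 · 3.8834 = 23.3007.

T² ≈ 23.3007


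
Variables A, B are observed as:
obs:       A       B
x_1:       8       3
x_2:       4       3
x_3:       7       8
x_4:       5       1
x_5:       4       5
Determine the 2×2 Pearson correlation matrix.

Step 1 — column means:
  mean(A) = (8 + 4 + 7 + 5 + 4) / 5 = 28/5 = 5.6
  mean(B) = (3 + 3 + 8 + 1 + 5) / 5 = 20/5 = 4

Step 2 — sample variances and covariances s[i,j] = (1/(n-1)) · Σ_k (x_{k,i} - mean_i) · (x_{k,j} - mean_j), with n-1 = 4:
  s[A,A] = ((2.4)·(2.4) + (-1.6)·(-1.6) + (1.4)·(1.4) + (-0.6)·(-0.6) + (-1.6)·(-1.6)) / 4 = 13.2/4 = 3.3
  s[A,B] = ((2.4)·(-1) + (-1.6)·(-1) + (1.4)·(4) + (-0.6)·(-3) + (-1.6)·(1)) / 4 = 5/4 = 1.25
  s[B,B] = ((-1)·(-1) + (-1)·(-1) + (4)·(4) + (-3)·(-3) + (1)·(1)) / 4 = 28/4 = 7
  Sample standard deviations s_i = √(s[i,i]):
  s(A) = √(3.3) = 1.8166
  s(B) = √(7) = 2.6458

Step 3 — r_{ij} = s_{ij} / (s_i · s_j):
  r[A,A] = 1 (diagonal).
  r[A,B] = 1.25 / (1.8166 · 2.6458) = 1.25 / 4.8062 = 0.2601
  r[B,B] = 1 (diagonal).

R is symmetric with unit diagonal. Assembling:

R = [[1, 0.2601],
 [0.2601, 1]]


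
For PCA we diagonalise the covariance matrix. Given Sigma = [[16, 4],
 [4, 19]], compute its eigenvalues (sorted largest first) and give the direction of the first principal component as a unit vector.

Step 1 — characteristic polynomial of 2×2 Sigma:
  det(Sigma - λI) = λ² - trace · λ + det = 0.
  trace = 16 + 19 = 35, det = 16·19 - (4)² = 288.
Step 2 — discriminant:
  Δ = trace² - 4·det = 1225 - 1152 = 73.
Step 3 — eigenvalues:
  λ = (trace ± √Δ)/2 = (35 ± 8.544)/2,
  λ_1 = 21.772,  λ_2 = 13.228.

Step 4 — unit eigenvector for λ_1: solve (Sigma - λ_1 I)v = 0. First row:
  (16 - 21.772)·v_x + (4)·v_y = 0, i.e. (-5.772)·v_x + (4)·v_y = 0,
  so v ∝ (b, λ_1 - a) = (4, 5.772) = u.
  ||u|| = √((4)² + (5.772)²) = √(49.316) ≈ 7.0225,
  v_1 = u/||u|| ≈ (0.5696, 0.8219) (||v_1|| = 1).

λ_1 = 21.772,  λ_2 = 13.228;  v_1 ≈ (0.5696, 0.8219)


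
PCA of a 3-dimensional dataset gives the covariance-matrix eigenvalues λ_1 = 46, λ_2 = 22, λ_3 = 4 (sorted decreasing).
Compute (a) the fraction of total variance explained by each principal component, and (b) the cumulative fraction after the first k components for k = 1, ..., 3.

Step 1 — total variance = trace(Sigma) = Σ λ_i = 46 + 22 + 4 = 72.

Step 2 — fraction explained by component i = λ_i / Σ λ:
  PC1: 46/72 = 0.6389
  PC2: 22/72 = 0.3056
  PC3: 4/72 = 0.0556

Step 3 — cumulative fraction after k components = (λ_1 + ... + λ_k) / Σ λ:
  k = 1: 46/72 = 0.6389
  k = 2: (46 + 22)/72 = 68/72 = 0.9444
  k = 3: (46 + 22 + 4)/72 = 72/72 = 1

Summary (fraction, with percent):

explained: PC1 0.6389 (63.89%), PC2 0.3056 (30.56%), PC3 0.0556 (5.56%);  cumulative: 0.6389, 0.9444, 1


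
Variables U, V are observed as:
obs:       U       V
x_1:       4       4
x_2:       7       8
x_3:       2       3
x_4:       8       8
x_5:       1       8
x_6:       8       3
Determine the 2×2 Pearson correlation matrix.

Step 1 — column means:
  mean(U) = (4 + 7 + 2 + 8 + 1 + 8) / 6 = 30/6 = 5
  mean(V) = (4 + 8 + 3 + 8 + 8 + 3) / 6 = 34/6 = 5.6667

Step 2 — sample variances and covariances s[i,j] = (1/(n-1)) · Σ_k (x_{k,i} - mean_i) · (x_{k,j} - mean_j), with n-1 = 5:
  s[U,U] = ((-1)·(-1) + (2)·(2) + (-3)·(-3) + (3)·(3) + (-4)·(-4) + (3)·(3)) / 5 = 48/5 = 9.6
  s[U,V] = ((-1)·(-1.6667) + (2)·(2.3333) + (-3)·(-2.6667) + (3)·(2.3333) + (-4)·(2.3333) + (3)·(-2.6667)) / 5 = 4/5 = 0.8
  s[V,V] = ((-1.6667)·(-1.6667) + (2.3333)·(2.3333) + (-2.6667)·(-2.6667) + (2.3333)·(2.3333) + (2.3333)·(2.3333) + (-2.6667)·(-2.6667)) / 5 = 33.3333/5 = 6.6667
  Sample standard deviations s_i = √(s[i,i]):
  s(U) = √(9.6) = 3.0984
  s(V) = √(6.6667) = 2.582

Step 3 — r_{ij} = s_{ij} / (s_i · s_j):
  r[U,U] = 1 (diagonal).
  r[U,V] = 0.8 / (3.0984 · 2.582) = 0.8 / 8 = 0.1
  r[V,V] = 1 (diagonal).

R is symmetric with unit diagonal. Assembling:

R = [[1, 0.1],
 [0.1, 1]]


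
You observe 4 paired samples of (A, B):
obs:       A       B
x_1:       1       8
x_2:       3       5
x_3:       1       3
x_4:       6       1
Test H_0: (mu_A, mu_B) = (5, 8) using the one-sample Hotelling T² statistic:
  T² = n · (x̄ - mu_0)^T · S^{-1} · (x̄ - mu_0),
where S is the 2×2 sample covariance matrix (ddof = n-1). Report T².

Step 1 — sample mean vector:
  mean(A) = (1 + 3 + 1 + 6) / 4 = 11/4 = 2.75
  mean(B) = (8 + 5 + 3 + 1) / 4 = 17/4 = 4.25
  x̄ = (2.75, 4.25),  deviation x̄ - mu_0 = (2.75, 4.25) - (5, 8) = (-2.25, -3.75).

Step 2 — sample covariance matrix, S[i,j] = (1/(n-1)) · Σ_k (x_{k,i} - mean_i) · (x_{k,j} - mean_j), divisor n-1 = 3:
  S[A,A] = ((-1.75)·(-1.75) + (0.25)·(0.25) + (-1.75)·(-1.75) + (3.25)·(3.25)) / 3 = 16.75/3 = 5.5833
  S[A,B] = ((-1.75)·(3.75) + (0.25)·(0.75) + (-1.75)·(-1.25) + (3.25)·(-3.25)) / 3 = -14.75/3 = -4.9167
  S[B,B] = ((3.75)·(3.75) + (0.75)·(0.75) + (-1.25)·(-1.25) + (-3.25)·(-3.25)) / 3 = 26.75/3 = 8.9167
  S = [[5.5833, -4.9167],
 [-4.9167, 8.9167]].

Step 3 — invert S. det(S) = 5.5833·8.9167 - (-4.9167)² = 25.6111.
  S^{-1} = (1/det) · [[d, -b], [-b, a]] = [[0.3482, 0.192],
 [0.192, 0.218]].

Step 4 — quadratic form (x̄ - mu_0)^T · S^{-1} · (x̄ - mu_0):
  S^{-1} · (x̄ - mu_0) = (-1.5033, -1.2495),
  (x̄ - mu_0)^T · [...] = (-2.25)·(-1.5033) + (-3.75)·(-1.2495) = 8.0678.

Step 5 — scale by n: T² = 4 · 8.0678 = 32.2711.

T² ≈ 32.2711


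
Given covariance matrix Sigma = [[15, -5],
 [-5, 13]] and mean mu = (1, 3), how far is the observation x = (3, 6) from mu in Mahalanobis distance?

Step 1 — centre the observation: (x - mu) = (2, 3).

Step 2 — invert Sigma. det(Sigma) = 15·13 - (-5)² = 170.
  Sigma^{-1} = (1/det) · [[d, -b], [-b, a]] = [[0.0765, 0.0294],
 [0.0294, 0.0882]].

Step 3 — form the quadratic (x - mu)^T · Sigma^{-1} · (x - mu):
  Sigma^{-1} · (x - mu) = (0.2412, 0.3235).
  (x - mu)^T · [Sigma^{-1} · (x - mu)] = (2)·(0.2412) + (3)·(0.3235) = 1.4529.

Step 4 — take square root: d = √(1.4529) ≈ 1.2054.

d(x, mu) = √(1.4529) ≈ 1.2054


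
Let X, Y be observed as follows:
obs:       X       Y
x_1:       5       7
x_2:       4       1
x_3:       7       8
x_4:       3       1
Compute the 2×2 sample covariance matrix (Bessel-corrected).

Step 1 — column means:
  mean(X) = (5 + 4 + 7 + 3) / 4 = 19/4 = 4.75
  mean(Y) = (7 + 1 + 8 + 1) / 4 = 17/4 = 4.25

Step 2 — sample covariance S[i,j] = (1/(n-1)) · Σ_k (x_{k,i} - mean_i) · (x_{k,j} - mean_j), with n-1 = 3.
  S[X,X] = ((0.25)·(0.25) + (-0.75)·(-0.75) + (2.25)·(2.25) + (-1.75)·(-1.75)) / 3 = 8.75/3 = 2.9167
  S[X,Y] = ((0.25)·(2.75) + (-0.75)·(-3.25) + (2.25)·(3.75) + (-1.75)·(-3.25)) / 3 = 17.25/3 = 5.75
  S[Y,Y] = ((2.75)·(2.75) + (-3.25)·(-3.25) + (3.75)·(3.75) + (-3.25)·(-3.25)) / 3 = 42.75/3 = 14.25

S is symmetric (S[j,i] = S[i,j]). Assembling:

S = [[2.9167, 5.75],
 [5.75, 14.25]]


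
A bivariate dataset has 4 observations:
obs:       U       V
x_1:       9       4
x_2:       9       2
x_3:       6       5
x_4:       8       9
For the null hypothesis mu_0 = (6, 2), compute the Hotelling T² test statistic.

Step 1 — sample mean vector:
  mean(U) = (9 + 9 + 6 + 8) / 4 = 32/4 = 8
  mean(V) = (4 + 2 + 5 + 9) / 4 = 20/4 = 5
  x̄ = (8, 5),  deviation x̄ - mu_0 = (8, 5) - (6, 2) = (2, 3).

Step 2 — sample covariance matrix, S[i,j] = (1/(n-1)) · Σ_k (x_{k,i} - mean_i) · (x_{k,j} - mean_j), divisor n-1 = 3:
  S[U,U] = ((1)·(1) + (1)·(1) + (-2)·(-2) + (0)·(0)) / 3 = 6/3 = 2
  S[U,V] = ((1)·(-1) + (1)·(-3) + (-2)·(0) + (0)·(4)) / 3 = -4/3 = -1.3333
  S[V,V] = ((-1)·(-1) + (-3)·(-3) + (0)·(0) + (4)·(4)) / 3 = 26/3 = 8.6667
  S = [[2, -1.3333],
 [-1.3333, 8.6667]].

Step 3 — invert S. det(S) = 2·8.6667 - (-1.3333)² = 15.5556.
  S^{-1} = (1/det) · [[d, -b], [-b, a]] = [[0.5571, 0.0857],
 [0.0857, 0.1286]].

Step 4 — quadratic form (x̄ - mu_0)^T · S^{-1} · (x̄ - mu_0):
  S^{-1} · (x̄ - mu_0) = (1.3714, 0.5571),
  (x̄ - mu_0)^T · [...] = (2)·(1.3714) + (3)·(0.5571) = 4.4143.

Step 5 — scale by n: T² = 4 · 4.4143 = 17.6571.

T² ≈ 17.6571


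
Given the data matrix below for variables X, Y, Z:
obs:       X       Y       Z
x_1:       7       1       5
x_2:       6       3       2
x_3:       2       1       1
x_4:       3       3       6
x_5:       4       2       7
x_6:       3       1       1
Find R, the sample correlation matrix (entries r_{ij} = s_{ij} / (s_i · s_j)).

Step 1 — column means:
  mean(X) = (7 + 6 + 2 + 3 + 4 + 3) / 6 = 25/6 = 4.1667
  mean(Y) = (1 + 3 + 1 + 3 + 2 + 1) / 6 = 11/6 = 1.8333
  mean(Z) = (5 + 2 + 1 + 6 + 7 + 1) / 6 = 22/6 = 3.6667

Step 2 — sample variances and covariances s[i,j] = (1/(n-1)) · Σ_k (x_{k,i} - mean_i) · (x_{k,j} - mean_j), with n-1 = 5:
  s[X,X] = ((2.8333)·(2.8333) + (1.8333)·(1.8333) + (-2.1667)·(-2.1667) + (-1.1667)·(-1.1667) + (-0.1667)·(-0.1667) + (-1.1667)·(-1.1667)) / 5 = 18.8333/5 = 3.7667
  s[X,Y] = ((2.8333)·(-0.8333) + (1.8333)·(1.1667) + (-2.1667)·(-0.8333) + (-1.1667)·(1.1667) + (-0.1667)·(0.1667) + (-1.1667)·(-0.8333)) / 5 = 1.1667/5 = 0.2333
  s[X,Z] = ((2.8333)·(1.3333) + (1.8333)·(-1.6667) + (-2.1667)·(-2.6667) + (-1.1667)·(2.3333) + (-0.1667)·(3.3333) + (-1.1667)·(-2.6667)) / 5 = 6.3333/5 = 1.2667
  s[Y,Y] = ((-0.8333)·(-0.8333) + (1.1667)·(1.1667) + (-0.8333)·(-0.8333) + (1.1667)·(1.1667) + (0.1667)·(0.1667) + (-0.8333)·(-0.8333)) / 5 = 4.8333/5 = 0.9667
  s[Y,Z] = ((-0.8333)·(1.3333) + (1.1667)·(-1.6667) + (-0.8333)·(-2.6667) + (1.1667)·(2.3333) + (0.1667)·(3.3333) + (-0.8333)·(-2.6667)) / 5 = 4.6667/5 = 0.9333
  s[Z,Z] = ((1.3333)·(1.3333) + (-1.6667)·(-1.6667) + (-2.6667)·(-2.6667) + (2.3333)·(2.3333) + (3.3333)·(3.3333) + (-2.6667)·(-2.6667)) / 5 = 35.3333/5 = 7.0667
  Sample standard deviations s_i = √(s[i,i]):
  s(X) = √(3.7667) = 1.9408
  s(Y) = √(0.9667) = 0.9832
  s(Z) = √(7.0667) = 2.6583

Step 3 — r_{ij} = s_{ij} / (s_i · s_j):
  r[X,X] = 1 (diagonal).
  r[X,Y] = 0.2333 / (1.9408 · 0.9832) = 0.2333 / 1.9082 = 0.1223
  r[X,Z] = 1.2667 / (1.9408 · 2.6583) = 1.2667 / 5.1592 = 0.2455
  r[Y,Y] = 1 (diagonal).
  r[Y,Z] = 0.9333 / (0.9832 · 2.6583) = 0.9333 / 2.6136 = 0.3571
  r[Z,Z] = 1 (diagonal).

R is symmetric with unit diagonal. Assembling:

R = [[1, 0.1223, 0.2455],
 [0.1223, 1, 0.3571],
 [0.2455, 0.3571, 1]]


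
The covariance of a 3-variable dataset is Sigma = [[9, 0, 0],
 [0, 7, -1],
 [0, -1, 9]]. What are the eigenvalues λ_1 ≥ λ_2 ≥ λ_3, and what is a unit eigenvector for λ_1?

Step 1 — characteristic polynomial p(λ) = det(λI - Sigma) = λ³ - tr·λ² + c_1·λ - det, where tr = trace, c_1 = sum of the principal 2×2 minors, det = det(Sigma):
  tr = 9 + 7 + 9 = 25,
  c_1 = (9·7 - (0)²) + (9·9 - (0)²) + (7·9 - (-1)²) = 63 + 81 + 62 = 206,
  det = 9·(7·9 - (-1)²) - (0)·((0)·9 - (-1)·(0)) + (0)·((0)·(-1) - 7·(0)) = 9·(62) - (0)·(0) + (0)·(0) = 558.
  So p(λ) = λ³ - 25λ² + 206λ - 558.
Step 2 — look for an integer root (rational root theorem: any rational root is an integer divisor of 558). Testing λ = 9:
  p(9) = 729 - 2025 + 1854 - 558 = 0  ✓
  Dividing out (λ - 9): p(λ) = (λ - 9)(λ² - 16λ + 62).
Step 3 — remaining eigenvalues from the quadratic λ² - 16λ + 62 = 0:
  Δ = 16² - 4·62 = 256 - 248 = 8,  λ = (16 ± √8)/2 = (16 ± 2.8284)/2 ≈ 9.4142 or 6.5858.
  Sorted: λ_1 = 9.4142,  λ_2 = 9,  λ_3 = 6.5858  (check: sum = 25 = tr ✓).

Step 4 — unit eigenvector for λ_1 ≈ 9.4142: v spans the null space of (Sigma - λ_1 I), whose rows are
  r_1 = (-0.4142, 0, 0),  r_2 = (0, -2.4142, -1),  r_3 = (0, -1, -0.4142).
  v is orthogonal to every row, so take v ∝ r_1 × r_2 = ((0)·(-1) - (0)·(-2.4142), (0)·(0) - (-0.4142)·(-1), (-0.4142)·(-2.4142) - (0)·(0)) ≈ (0, -0.4142, 1).
  Rescale (multiply by -1 so the first nonzero entry is positive): u = (0, 0.4142, -1).
  ||u|| = √((0)² + (0.4142)² + (-1)²) = √(1.1716) ≈ 1.0824,  v_1 = u/||u|| ≈ (0, 0.3827, -0.9239) (||v_1|| = 1).

λ_1 = 9.4142,  λ_2 = 9,  λ_3 = 6.5858;  v_1 ≈ (0, 0.3827, -0.9239)


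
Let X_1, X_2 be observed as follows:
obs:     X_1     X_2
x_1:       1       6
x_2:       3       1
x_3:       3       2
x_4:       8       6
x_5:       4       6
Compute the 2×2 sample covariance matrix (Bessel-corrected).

Step 1 — column means:
  mean(X_1) = (1 + 3 + 3 + 8 + 4) / 5 = 19/5 = 3.8
  mean(X_2) = (6 + 1 + 2 + 6 + 6) / 5 = 21/5 = 4.2

Step 2 — sample covariance S[i,j] = (1/(n-1)) · Σ_k (x_{k,i} - mean_i) · (x_{k,j} - mean_j), with n-1 = 4.
  S[X_1,X_1] = ((-2.8)·(-2.8) + (-0.8)·(-0.8) + (-0.8)·(-0.8) + (4.2)·(4.2) + (0.2)·(0.2)) / 4 = 26.8/4 = 6.7
  S[X_1,X_2] = ((-2.8)·(1.8) + (-0.8)·(-3.2) + (-0.8)·(-2.2) + (4.2)·(1.8) + (0.2)·(1.8)) / 4 = 7.2/4 = 1.8
  S[X_2,X_2] = ((1.8)·(1.8) + (-3.2)·(-3.2) + (-2.2)·(-2.2) + (1.8)·(1.8) + (1.8)·(1.8)) / 4 = 24.8/4 = 6.2

S is symmetric (S[j,i] = S[i,j]). Assembling:

S = [[6.7, 1.8],
 [1.8, 6.2]]


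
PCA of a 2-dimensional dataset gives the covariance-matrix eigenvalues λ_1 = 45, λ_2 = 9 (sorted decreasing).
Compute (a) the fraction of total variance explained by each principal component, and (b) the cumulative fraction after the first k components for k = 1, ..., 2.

Step 1 — total variance = trace(Sigma) = Σ λ_i = 45 + 9 = 54.

Step 2 — fraction explained by component i = λ_i / Σ λ:
  PC1: 45/54 = 0.8333
  PC2: 9/54 = 0.1667

Step 3 — cumulative fraction after k components = (λ_1 + ... + λ_k) / Σ λ:
  k = 1: 45/54 = 0.8333
  k = 2: (45 + 9)/54 = 54/54 = 1

Summary (fraction, with percent):

explained: PC1 0.8333 (83.33%), PC2 0.1667 (16.67%);  cumulative: 0.8333, 1


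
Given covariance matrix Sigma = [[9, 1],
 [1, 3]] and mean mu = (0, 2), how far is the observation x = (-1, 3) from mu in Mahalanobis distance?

Step 1 — centre the observation: (x - mu) = (-1, 1).

Step 2 — invert Sigma. det(Sigma) = 9·3 - (1)² = 26.
  Sigma^{-1} = (1/det) · [[d, -b], [-b, a]] = [[0.1154, -0.0385],
 [-0.0385, 0.3462]].

Step 3 — form the quadratic (x - mu)^T · Sigma^{-1} · (x - mu):
  Sigma^{-1} · (x - mu) = (-0.1538, 0.3846).
  (x - mu)^T · [Sigma^{-1} · (x - mu)] = (-1)·(-0.1538) + (1)·(0.3846) = 0.5385.

Step 4 — take square root: d = √(0.5385) ≈ 0.7338.

d(x, mu) = √(0.5385) ≈ 0.7338


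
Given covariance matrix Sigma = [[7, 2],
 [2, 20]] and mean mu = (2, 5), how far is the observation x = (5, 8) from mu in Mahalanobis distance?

Step 1 — centre the observation: (x - mu) = (3, 3).

Step 2 — invert Sigma. det(Sigma) = 7·20 - (2)² = 136.
  Sigma^{-1} = (1/det) · [[d, -b], [-b, a]] = [[0.1471, -0.0147],
 [-0.0147, 0.0515]].

Step 3 — form the quadratic (x - mu)^T · Sigma^{-1} · (x - mu):
  Sigma^{-1} · (x - mu) = (0.3971, 0.1103).
  (x - mu)^T · [Sigma^{-1} · (x - mu)] = (3)·(0.3971) + (3)·(0.1103) = 1.5221.

Step 4 — take square root: d = √(1.5221) ≈ 1.2337.

d(x, mu) = √(1.5221) ≈ 1.2337


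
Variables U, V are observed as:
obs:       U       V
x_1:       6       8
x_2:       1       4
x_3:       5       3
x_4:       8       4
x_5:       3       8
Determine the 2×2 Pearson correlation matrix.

Step 1 — column means:
  mean(U) = (6 + 1 + 5 + 8 + 3) / 5 = 23/5 = 4.6
  mean(V) = (8 + 4 + 3 + 4 + 8) / 5 = 27/5 = 5.4

Step 2 — sample variances and covariances s[i,j] = (1/(n-1)) · Σ_k (x_{k,i} - mean_i) · (x_{k,j} - mean_j), with n-1 = 4:
  s[U,U] = ((1.4)·(1.4) + (-3.6)·(-3.6) + (0.4)·(0.4) + (3.4)·(3.4) + (-1.6)·(-1.6)) / 4 = 29.2/4 = 7.3
  s[U,V] = ((1.4)·(2.6) + (-3.6)·(-1.4) + (0.4)·(-2.4) + (3.4)·(-1.4) + (-1.6)·(2.6)) / 4 = -1.2/4 = -0.3
  s[V,V] = ((2.6)·(2.6) + (-1.4)·(-1.4) + (-2.4)·(-2.4) + (-1.4)·(-1.4) + (2.6)·(2.6)) / 4 = 23.2/4 = 5.8
  Sample standard deviations s_i = √(s[i,i]):
  s(U) = √(7.3) = 2.7019
  s(V) = √(5.8) = 2.4083

Step 3 — r_{ij} = s_{ij} / (s_i · s_j):
  r[U,U] = 1 (diagonal).
  r[U,V] = -0.3 / (2.7019 · 2.4083) = -0.3 / 6.5069 = -0.0461
  r[V,V] = 1 (diagonal).

R is symmetric with unit diagonal. Assembling:

R = [[1, -0.0461],
 [-0.0461, 1]]


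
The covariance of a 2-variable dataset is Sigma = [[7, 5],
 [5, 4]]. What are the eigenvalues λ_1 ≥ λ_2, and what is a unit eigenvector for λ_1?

Step 1 — characteristic polynomial of 2×2 Sigma:
  det(Sigma - λI) = λ² - trace · λ + det = 0.
  trace = 7 + 4 = 11, det = 7·4 - (5)² = 3.
Step 2 — discriminant:
  Δ = trace² - 4·det = 121 - 12 = 109.
Step 3 — eigenvalues:
  λ = (trace ± √Δ)/2 = (11 ± 10.4403)/2,
  λ_1 = 10.7202,  λ_2 = 0.2798.

Step 4 — unit eigenvector for λ_1: solve (Sigma - λ_1 I)v = 0. First row:
  (7 - 10.7202)·v_x + (5)·v_y = 0, i.e. (-3.7202)·v_x + (5)·v_y = 0,
  so v ∝ (b, λ_1 - a) = (5, 3.7202) = u.
  ||u|| = √((5)² + (3.7202)²) = √(38.8395) ≈ 6.2321,
  v_1 = u/||u|| ≈ (0.8023, 0.5969) (||v_1|| = 1).

λ_1 = 10.7202,  λ_2 = 0.2798;  v_1 ≈ (0.8023, 0.5969)


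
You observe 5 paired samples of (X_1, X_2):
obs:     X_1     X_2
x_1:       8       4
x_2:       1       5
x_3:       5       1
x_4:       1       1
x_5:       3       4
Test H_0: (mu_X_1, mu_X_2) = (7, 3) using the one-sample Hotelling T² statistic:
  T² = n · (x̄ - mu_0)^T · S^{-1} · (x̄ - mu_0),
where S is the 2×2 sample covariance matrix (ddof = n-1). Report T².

Step 1 — sample mean vector:
  mean(X_1) = (8 + 1 + 5 + 1 + 3) / 5 = 18/5 = 3.6
  mean(X_2) = (4 + 5 + 1 + 1 + 4) / 5 = 15/5 = 3
  x̄ = (3.6, 3),  deviation x̄ - mu_0 = (3.6, 3) - (7, 3) = (-3.4, 0).

Step 2 — sample covariance matrix, S[i,j] = (1/(n-1)) · Σ_k (x_{k,i} - mean_i) · (x_{k,j} - mean_j), divisor n-1 = 4:
  S[X_1,X_1] = ((4.4)·(4.4) + (-2.6)·(-2.6) + (1.4)·(1.4) + (-2.6)·(-2.6) + (-0.6)·(-0.6)) / 4 = 35.2/4 = 8.8
  S[X_1,X_2] = ((4.4)·(1) + (-2.6)·(2) + (1.4)·(-2) + (-2.6)·(-2) + (-0.6)·(1)) / 4 = 1/4 = 0.25
  S[X_2,X_2] = ((1)·(1) + (2)·(2) + (-2)·(-2) + (-2)·(-2) + (1)·(1)) / 4 = 14/4 = 3.5
  S = [[8.8, 0.25],
 [0.25, 3.5]].

Step 3 — invert S. det(S) = 8.8·3.5 - (0.25)² = 30.7375.
  S^{-1} = (1/det) · [[d, -b], [-b, a]] = [[0.1139, -0.0081],
 [-0.0081, 0.2863]].

Step 4 — quadratic form (x̄ - mu_0)^T · S^{-1} · (x̄ - mu_0):
  S^{-1} · (x̄ - mu_0) = (-0.3871, 0.0277),
  (x̄ - mu_0)^T · [...] = (-3.4)·(-0.3871) + (0)·(0.0277) = 1.3163.

Step 5 — scale by n: T² = 5 · 1.3163 = 6.5815.

T² ≈ 6.5815


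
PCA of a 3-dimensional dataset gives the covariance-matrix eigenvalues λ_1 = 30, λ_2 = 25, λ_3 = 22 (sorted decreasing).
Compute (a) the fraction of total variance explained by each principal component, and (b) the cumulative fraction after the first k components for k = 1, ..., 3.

Step 1 — total variance = trace(Sigma) = Σ λ_i = 30 + 25 + 22 = 77.

Step 2 — fraction explained by component i = λ_i / Σ λ:
  PC1: 30/77 = 0.3896
  PC2: 25/77 = 0.3247
  PC3: 22/77 = 0.2857

Step 3 — cumulative fraction after k components = (λ_1 + ... + λ_k) / Σ λ:
  k = 1: 30/77 = 0.3896
  k = 2: (30 + 25)/77 = 55/77 = 0.7143
  k = 3: (30 + 25 + 22)/77 = 77/77 = 1

Summary (fraction, with percent):

explained: PC1 0.3896 (38.96%), PC2 0.3247 (32.47%), PC3 0.2857 (28.57%);  cumulative: 0.3896, 0.7143, 1


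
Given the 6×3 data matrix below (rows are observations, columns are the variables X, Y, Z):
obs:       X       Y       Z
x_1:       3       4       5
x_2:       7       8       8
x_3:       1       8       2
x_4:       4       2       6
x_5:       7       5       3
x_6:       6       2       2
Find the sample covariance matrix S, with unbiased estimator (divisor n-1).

Step 1 — column means:
  mean(X) = (3 + 7 + 1 + 4 + 7 + 6) / 6 = 28/6 = 4.6667
  mean(Y) = (4 + 8 + 8 + 2 + 5 + 2) / 6 = 29/6 = 4.8333
  mean(Z) = (5 + 8 + 2 + 6 + 3 + 2) / 6 = 26/6 = 4.3333

Step 2 — sample covariance S[i,j] = (1/(n-1)) · Σ_k (x_{k,i} - mean_i) · (x_{k,j} - mean_j), with n-1 = 5.
  S[X,X] = ((-1.6667)·(-1.6667) + (2.3333)·(2.3333) + (-3.6667)·(-3.6667) + (-0.6667)·(-0.6667) + (2.3333)·(2.3333) + (1.3333)·(1.3333)) / 5 = 29.3333/5 = 5.8667
  S[X,Y] = ((-1.6667)·(-0.8333) + (2.3333)·(3.1667) + (-3.6667)·(3.1667) + (-0.6667)·(-2.8333) + (2.3333)·(0.1667) + (1.3333)·(-2.8333)) / 5 = -4.3333/5 = -0.8667
  S[X,Z] = ((-1.6667)·(0.6667) + (2.3333)·(3.6667) + (-3.6667)·(-2.3333) + (-0.6667)·(1.6667) + (2.3333)·(-1.3333) + (1.3333)·(-2.3333)) / 5 = 8.6667/5 = 1.7333
  S[Y,Y] = ((-0.8333)·(-0.8333) + (3.1667)·(3.1667) + (3.1667)·(3.1667) + (-2.8333)·(-2.8333) + (0.1667)·(0.1667) + (-2.8333)·(-2.8333)) / 5 = 36.8333/5 = 7.3667
  S[Y,Z] = ((-0.8333)·(0.6667) + (3.1667)·(3.6667) + (3.1667)·(-2.3333) + (-2.8333)·(1.6667) + (0.1667)·(-1.3333) + (-2.8333)·(-2.3333)) / 5 = 5.3333/5 = 1.0667
  S[Z,Z] = ((0.6667)·(0.6667) + (3.6667)·(3.6667) + (-2.3333)·(-2.3333) + (1.6667)·(1.6667) + (-1.3333)·(-1.3333) + (-2.3333)·(-2.3333)) / 5 = 29.3333/5 = 5.8667

S is symmetric (S[j,i] = S[i,j]). Assembling:

S = [[5.8667, -0.8667, 1.7333],
 [-0.8667, 7.3667, 1.0667],
 [1.7333, 1.0667, 5.8667]]


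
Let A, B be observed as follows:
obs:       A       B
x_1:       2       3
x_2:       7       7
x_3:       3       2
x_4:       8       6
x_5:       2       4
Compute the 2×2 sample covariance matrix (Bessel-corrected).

Step 1 — column means:
  mean(A) = (2 + 7 + 3 + 8 + 2) / 5 = 22/5 = 4.4
  mean(B) = (3 + 7 + 2 + 6 + 4) / 5 = 22/5 = 4.4

Step 2 — sample covariance S[i,j] = (1/(n-1)) · Σ_k (x_{k,i} - mean_i) · (x_{k,j} - mean_j), with n-1 = 4.
  S[A,A] = ((-2.4)·(-2.4) + (2.6)·(2.6) + (-1.4)·(-1.4) + (3.6)·(3.6) + (-2.4)·(-2.4)) / 4 = 33.2/4 = 8.3
  S[A,B] = ((-2.4)·(-1.4) + (2.6)·(2.6) + (-1.4)·(-2.4) + (3.6)·(1.6) + (-2.4)·(-0.4)) / 4 = 20.2/4 = 5.05
  S[B,B] = ((-1.4)·(-1.4) + (2.6)·(2.6) + (-2.4)·(-2.4) + (1.6)·(1.6) + (-0.4)·(-0.4)) / 4 = 17.2/4 = 4.3

S is symmetric (S[j,i] = S[i,j]). Assembling:

S = [[8.3, 5.05],
 [5.05, 4.3]]


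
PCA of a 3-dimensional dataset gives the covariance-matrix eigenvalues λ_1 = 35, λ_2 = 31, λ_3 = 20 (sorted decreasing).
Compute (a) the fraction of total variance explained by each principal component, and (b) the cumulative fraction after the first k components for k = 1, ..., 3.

Step 1 — total variance = trace(Sigma) = Σ λ_i = 35 + 31 + 20 = 86.

Step 2 — fraction explained by component i = λ_i / Σ λ:
  PC1: 35/86 = 0.407
  PC2: 31/86 = 0.3605
  PC3: 20/86 = 0.2326

Step 3 — cumulative fraction after k components = (λ_1 + ... + λ_k) / Σ λ:
  k = 1: 35/86 = 0.407
  k = 2: (35 + 31)/86 = 66/86 = 0.7674
  k = 3: (35 + 31 + 20)/86 = 86/86 = 1

Summary (fraction, with percent):

explained: PC1 0.407 (40.7%), PC2 0.3605 (36.05%), PC3 0.2326 (23.26%);  cumulative: 0.407, 0.7674, 1


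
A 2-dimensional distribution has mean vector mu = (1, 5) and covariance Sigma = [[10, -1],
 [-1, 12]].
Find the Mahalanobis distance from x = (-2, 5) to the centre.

Step 1 — centre the observation: (x - mu) = (-3, 0).

Step 2 — invert Sigma. det(Sigma) = 10·12 - (-1)² = 119.
  Sigma^{-1} = (1/det) · [[d, -b], [-b, a]] = [[0.1008, 0.0084],
 [0.0084, 0.084]].

Step 3 — form the quadratic (x - mu)^T · Sigma^{-1} · (x - mu):
  Sigma^{-1} · (x - mu) = (-0.3025, -0.0252).
  (x - mu)^T · [Sigma^{-1} · (x - mu)] = (-3)·(-0.3025) + (0)·(-0.0252) = 0.9076.

Step 4 — take square root: d = √(0.9076) ≈ 0.9527.

d(x, mu) = √(0.9076) ≈ 0.9527


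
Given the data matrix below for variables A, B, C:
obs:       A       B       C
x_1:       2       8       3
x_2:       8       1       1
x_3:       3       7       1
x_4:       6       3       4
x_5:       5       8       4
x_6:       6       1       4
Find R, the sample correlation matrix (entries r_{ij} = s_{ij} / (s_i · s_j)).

Step 1 — column means:
  mean(A) = (2 + 8 + 3 + 6 + 5 + 6) / 6 = 30/6 = 5
  mean(B) = (8 + 1 + 7 + 3 + 8 + 1) / 6 = 28/6 = 4.6667
  mean(C) = (3 + 1 + 1 + 4 + 4 + 4) / 6 = 17/6 = 2.8333

Step 2 — sample variances and covariances s[i,j] = (1/(n-1)) · Σ_k (x_{k,i} - mean_i) · (x_{k,j} - mean_j), with n-1 = 5:
  s[A,A] = ((-3)·(-3) + (3)·(3) + (-2)·(-2) + (1)·(1) + (0)·(0) + (1)·(1)) / 5 = 24/5 = 4.8
  s[A,B] = ((-3)·(3.3333) + (3)·(-3.6667) + (-2)·(2.3333) + (1)·(-1.6667) + (0)·(3.3333) + (1)·(-3.6667)) / 5 = -31/5 = -6.2
  s[A,C] = ((-3)·(0.1667) + (3)·(-1.8333) + (-2)·(-1.8333) + (1)·(1.1667) + (0)·(1.1667) + (1)·(1.1667)) / 5 = 0/5 = 0
  s[B,B] = ((3.3333)·(3.3333) + (-3.6667)·(-3.6667) + (2.3333)·(2.3333) + (-1.6667)·(-1.6667) + (3.3333)·(3.3333) + (-3.6667)·(-3.6667)) / 5 = 57.3333/5 = 11.4667
  s[B,C] = ((3.3333)·(0.1667) + (-3.6667)·(-1.8333) + (2.3333)·(-1.8333) + (-1.6667)·(1.1667) + (3.3333)·(1.1667) + (-3.6667)·(1.1667)) / 5 = 0.6667/5 = 0.1333
  s[C,C] = ((0.1667)·(0.1667) + (-1.8333)·(-1.8333) + (-1.8333)·(-1.8333) + (1.1667)·(1.1667) + (1.1667)·(1.1667) + (1.1667)·(1.1667)) / 5 = 10.8333/5 = 2.1667
  Sample standard deviations s_i = √(s[i,i]):
  s(A) = √(4.8) = 2.1909
  s(B) = √(11.4667) = 3.3862
  s(C) = √(2.1667) = 1.472

Step 3 — r_{ij} = s_{ij} / (s_i · s_j):
  r[A,A] = 1 (diagonal).
  r[A,B] = -6.2 / (2.1909 · 3.3862) = -6.2 / 7.4189 = -0.8357
  r[A,C] = 0 / (2.1909 · 1.472) = 0 / 3.2249 = 0
  r[B,B] = 1 (diagonal).
  r[B,C] = 0.1333 / (3.3862 · 1.472) = 0.1333 / 4.9844 = 0.0268
  r[C,C] = 1 (diagonal).

R is symmetric with unit diagonal. Assembling:

R = [[1, -0.8357, 0],
 [-0.8357, 1, 0.0268],
 [0, 0.0268, 1]]


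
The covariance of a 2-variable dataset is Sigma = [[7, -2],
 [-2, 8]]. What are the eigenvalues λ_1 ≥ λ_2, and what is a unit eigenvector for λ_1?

Step 1 — characteristic polynomial of 2×2 Sigma:
  det(Sigma - λI) = λ² - trace · λ + det = 0.
  trace = 7 + 8 = 15, det = 7·8 - (-2)² = 52.
Step 2 — discriminant:
  Δ = trace² - 4·det = 225 - 208 = 17.
Step 3 — eigenvalues:
  λ = (trace ± √Δ)/2 = (15 ± 4.1231)/2,
  λ_1 = 9.5616,  λ_2 = 5.4384.

Step 4 — unit eigenvector for λ_1: solve (Sigma - λ_1 I)v = 0. First row:
  (7 - 9.5616)·v_x + (-2)·v_y = 0, i.e. (-2.5616)·v_x + (-2)·v_y = 0,
  so v ∝ (b, λ_1 - a) = (-2, 2.5616); multiply by -1 so the first entry is positive: u = (2, -2.5616).
  ||u|| = √((2)² + (-2.5616)²) = √(10.5616) ≈ 3.2499,
  v_1 = u/||u|| ≈ (0.6154, -0.7882) (||v_1|| = 1).

λ_1 = 9.5616,  λ_2 = 5.4384;  v_1 ≈ (0.6154, -0.7882)


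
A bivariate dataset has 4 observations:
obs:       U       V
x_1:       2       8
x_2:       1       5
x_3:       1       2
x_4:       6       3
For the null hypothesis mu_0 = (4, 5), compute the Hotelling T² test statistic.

Step 1 — sample mean vector:
  mean(U) = (2 + 1 + 1 + 6) / 4 = 10/4 = 2.5
  mean(V) = (8 + 5 + 2 + 3) / 4 = 18/4 = 4.5
  x̄ = (2.5, 4.5),  deviation x̄ - mu_0 = (2.5, 4.5) - (4, 5) = (-1.5, -0.5).

Step 2 — sample covariance matrix, S[i,j] = (1/(n-1)) · Σ_k (x_{k,i} - mean_i) · (x_{k,j} - mean_j), divisor n-1 = 3:
  S[U,U] = ((-0.5)·(-0.5) + (-1.5)·(-1.5) + (-1.5)·(-1.5) + (3.5)·(3.5)) / 3 = 17/3 = 5.6667
  S[U,V] = ((-0.5)·(3.5) + (-1.5)·(0.5) + (-1.5)·(-2.5) + (3.5)·(-1.5)) / 3 = -4/3 = -1.3333
  S[V,V] = ((3.5)·(3.5) + (0.5)·(0.5) + (-2.5)·(-2.5) + (-1.5)·(-1.5)) / 3 = 21/3 = 7
  S = [[5.6667, -1.3333],
 [-1.3333, 7]].

Step 3 — invert S. det(S) = 5.6667·7 - (-1.3333)² = 37.8889.
  S^{-1} = (1/det) · [[d, -b], [-b, a]] = [[0.1848, 0.0352],
 [0.0352, 0.1496]].

Step 4 — quadratic form (x̄ - mu_0)^T · S^{-1} · (x̄ - mu_0):
  S^{-1} · (x̄ - mu_0) = (-0.2947, -0.1276),
  (x̄ - mu_0)^T · [...] = (-1.5)·(-0.2947) + (-0.5)·(-0.1276) = 0.5059.

Step 5 — scale by n: T² = 4 · 0.5059 = 2.0235.

T² ≈ 2.0235


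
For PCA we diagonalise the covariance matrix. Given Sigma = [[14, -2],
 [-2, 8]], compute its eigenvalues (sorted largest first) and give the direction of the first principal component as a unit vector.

Step 1 — characteristic polynomial of 2×2 Sigma:
  det(Sigma - λI) = λ² - trace · λ + det = 0.
  trace = 14 + 8 = 22, det = 14·8 - (-2)² = 108.
Step 2 — discriminant:
  Δ = trace² - 4·det = 484 - 432 = 52.
Step 3 — eigenvalues:
  λ = (trace ± √Δ)/2 = (22 ± 7.2111)/2,
  λ_1 = 14.6056,  λ_2 = 7.3944.

Step 4 — unit eigenvector for λ_1: solve (Sigma - λ_1 I)v = 0. First row:
  (14 - 14.6056)·v_x + (-2)·v_y = 0, i.e. (-0.6056)·v_x + (-2)·v_y = 0,
  so v ∝ (b, λ_1 - a) = (-2, 0.6056); multiply by -1 so the first entry is positive: u = (2, -0.6056).
  ||u|| = √((2)² + (-0.6056)²) = √(4.3667) ≈ 2.0897,
  v_1 = u/||u|| ≈ (0.9571, -0.2898) (||v_1|| = 1).

λ_1 = 14.6056,  λ_2 = 7.3944;  v_1 ≈ (0.9571, -0.2898)


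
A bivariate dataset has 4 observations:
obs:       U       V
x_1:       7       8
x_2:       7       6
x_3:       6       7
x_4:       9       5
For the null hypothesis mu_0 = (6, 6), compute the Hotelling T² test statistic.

Step 1 — sample mean vector:
  mean(U) = (7 + 7 + 6 + 9) / 4 = 29/4 = 7.25
  mean(V) = (8 + 6 + 7 + 5) / 4 = 26/4 = 6.5
  x̄ = (7.25, 6.5),  deviation x̄ - mu_0 = (7.25, 6.5) - (6, 6) = (1.25, 0.5).

Step 2 — sample covariance matrix, S[i,j] = (1/(n-1)) · Σ_k (x_{k,i} - mean_i) · (x_{k,j} - mean_j), divisor n-1 = 3:
  S[U,U] = ((-0.25)·(-0.25) + (-0.25)·(-0.25) + (-1.25)·(-1.25) + (1.75)·(1.75)) / 3 = 4.75/3 = 1.5833
  S[U,V] = ((-0.25)·(1.5) + (-0.25)·(-0.5) + (-1.25)·(0.5) + (1.75)·(-1.5)) / 3 = -3.5/3 = -1.1667
  S[V,V] = ((1.5)·(1.5) + (-0.5)·(-0.5) + (0.5)·(0.5) + (-1.5)·(-1.5)) / 3 = 5/3 = 1.6667
  S = [[1.5833, -1.1667],
 [-1.1667, 1.6667]].

Step 3 — invert S. det(S) = 1.5833·1.6667 - (-1.1667)² = 1.2778.
  S^{-1} = (1/det) · [[d, -b], [-b, a]] = [[1.3043, 0.913],
 [0.913, 1.2391]].

Step 4 — quadratic form (x̄ - mu_0)^T · S^{-1} · (x̄ - mu_0):
  S^{-1} · (x̄ - mu_0) = (2.087, 1.7609),
  (x̄ - mu_0)^T · [...] = (1.25)·(2.087) + (0.5)·(1.7609) = 3.4891.

Step 5 — scale by n: T² = 4 · 3.4891 = 13.9565.

T² ≈ 13.9565


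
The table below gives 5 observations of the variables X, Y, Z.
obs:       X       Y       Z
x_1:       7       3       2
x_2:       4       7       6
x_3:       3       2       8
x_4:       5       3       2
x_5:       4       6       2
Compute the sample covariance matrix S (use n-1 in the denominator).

Step 1 — column means:
  mean(X) = (7 + 4 + 3 + 5 + 4) / 5 = 23/5 = 4.6
  mean(Y) = (3 + 7 + 2 + 3 + 6) / 5 = 21/5 = 4.2
  mean(Z) = (2 + 6 + 8 + 2 + 2) / 5 = 20/5 = 4

Step 2 — sample covariance S[i,j] = (1/(n-1)) · Σ_k (x_{k,i} - mean_i) · (x_{k,j} - mean_j), with n-1 = 4.
  S[X,X] = ((2.4)·(2.4) + (-0.6)·(-0.6) + (-1.6)·(-1.6) + (0.4)·(0.4) + (-0.6)·(-0.6)) / 4 = 9.2/4 = 2.3
  S[X,Y] = ((2.4)·(-1.2) + (-0.6)·(2.8) + (-1.6)·(-2.2) + (0.4)·(-1.2) + (-0.6)·(1.8)) / 4 = -2.6/4 = -0.65
  S[X,Z] = ((2.4)·(-2) + (-0.6)·(2) + (-1.6)·(4) + (0.4)·(-2) + (-0.6)·(-2)) / 4 = -12/4 = -3
  S[Y,Y] = ((-1.2)·(-1.2) + (2.8)·(2.8) + (-2.2)·(-2.2) + (-1.2)·(-1.2) + (1.8)·(1.8)) / 4 = 18.8/4 = 4.7
  S[Y,Z] = ((-1.2)·(-2) + (2.8)·(2) + (-2.2)·(4) + (-1.2)·(-2) + (1.8)·(-2)) / 4 = -2/4 = -0.5
  S[Z,Z] = ((-2)·(-2) + (2)·(2) + (4)·(4) + (-2)·(-2) + (-2)·(-2)) / 4 = 32/4 = 8

S is symmetric (S[j,i] = S[i,j]). Assembling:

S = [[2.3, -0.65, -3],
 [-0.65, 4.7, -0.5],
 [-3, -0.5, 8]]


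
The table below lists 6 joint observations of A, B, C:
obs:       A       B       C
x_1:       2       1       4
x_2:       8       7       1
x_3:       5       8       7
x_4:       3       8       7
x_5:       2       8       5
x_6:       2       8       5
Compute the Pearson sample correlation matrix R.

Step 1 — column means:
  mean(A) = (2 + 8 + 5 + 3 + 2 + 2) / 6 = 22/6 = 3.6667
  mean(B) = (1 + 7 + 8 + 8 + 8 + 8) / 6 = 40/6 = 6.6667
  mean(C) = (4 + 1 + 7 + 7 + 5 + 5) / 6 = 29/6 = 4.8333

Step 2 — sample variances and covariances s[i,j] = (1/(n-1)) · Σ_k (x_{k,i} - mean_i) · (x_{k,j} - mean_j), with n-1 = 5:
  s[A,A] = ((-1.6667)·(-1.6667) + (4.3333)·(4.3333) + (1.3333)·(1.3333) + (-0.6667)·(-0.6667) + (-1.6667)·(-1.6667) + (-1.6667)·(-1.6667)) / 5 = 29.3333/5 = 5.8667
  s[A,B] = ((-1.6667)·(-5.6667) + (4.3333)·(0.3333) + (1.3333)·(1.3333) + (-0.6667)·(1.3333) + (-1.6667)·(1.3333) + (-1.6667)·(1.3333)) / 5 = 7.3333/5 = 1.4667
  s[A,C] = ((-1.6667)·(-0.8333) + (4.3333)·(-3.8333) + (1.3333)·(2.1667) + (-0.6667)·(2.1667) + (-1.6667)·(0.1667) + (-1.6667)·(0.1667)) / 5 = -14.3333/5 = -2.8667
  s[B,B] = ((-5.6667)·(-5.6667) + (0.3333)·(0.3333) + (1.3333)·(1.3333) + (1.3333)·(1.3333) + (1.3333)·(1.3333) + (1.3333)·(1.3333)) / 5 = 39.3333/5 = 7.8667
  s[B,C] = ((-5.6667)·(-0.8333) + (0.3333)·(-3.8333) + (1.3333)·(2.1667) + (1.3333)·(2.1667) + (1.3333)·(0.1667) + (1.3333)·(0.1667)) / 5 = 9.6667/5 = 1.9333
  s[C,C] = ((-0.8333)·(-0.8333) + (-3.8333)·(-3.8333) + (2.1667)·(2.1667) + (2.1667)·(2.1667) + (0.1667)·(0.1667) + (0.1667)·(0.1667)) / 5 = 24.8333/5 = 4.9667
  Sample standard deviations s_i = √(s[i,i]):
  s(A) = √(5.8667) = 2.4221
  s(B) = √(7.8667) = 2.8048
  s(C) = √(4.9667) = 2.2286

Step 3 — r_{ij} = s_{ij} / (s_i · s_j):
  r[A,A] = 1 (diagonal).
  r[A,B] = 1.4667 / (2.4221 · 2.8048) = 1.4667 / 6.7935 = 0.2159
  r[A,C] = -2.8667 / (2.4221 · 2.2286) = -2.8667 / 5.3979 = -0.5311
  r[B,B] = 1 (diagonal).
  r[B,C] = 1.9333 / (2.8048 · 2.2286) = 1.9333 / 6.2507 = 0.3093
  r[C,C] = 1 (diagonal).

R is symmetric with unit diagonal. Assembling:

R = [[1, 0.2159, -0.5311],
 [0.2159, 1, 0.3093],
 [-0.5311, 0.3093, 1]]


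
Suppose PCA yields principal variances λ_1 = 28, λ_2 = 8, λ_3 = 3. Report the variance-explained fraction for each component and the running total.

Step 1 — total variance = trace(Sigma) = Σ λ_i = 28 + 8 + 3 = 39.

Step 2 — fraction explained by component i = λ_i / Σ λ:
  PC1: 28/39 = 0.7179
  PC2: 8/39 = 0.2051
  PC3: 3/39 = 0.0769

Step 3 — cumulative fraction after k components = (λ_1 + ... + λ_k) / Σ λ:
  k = 1: 28/39 = 0.7179
  k = 2: (28 + 8)/39 = 36/39 = 0.9231
  k = 3: (28 + 8 + 3)/39 = 39/39 = 1

Summary (fraction, with percent):

explained: PC1 0.7179 (71.79%), PC2 0.2051 (20.51%), PC3 0.0769 (7.69%);  cumulative: 0.7179, 0.9231, 1


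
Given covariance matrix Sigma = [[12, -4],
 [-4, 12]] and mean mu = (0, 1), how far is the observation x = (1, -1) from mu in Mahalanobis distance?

Step 1 — centre the observation: (x - mu) = (1, -2).

Step 2 — invert Sigma. det(Sigma) = 12·12 - (-4)² = 128.
  Sigma^{-1} = (1/det) · [[d, -b], [-b, a]] = [[0.0938, 0.0312],
 [0.0312, 0.0938]].

Step 3 — form the quadratic (x - mu)^T · Sigma^{-1} · (x - mu):
  Sigma^{-1} · (x - mu) = (0.0312, -0.1562).
  (x - mu)^T · [Sigma^{-1} · (x - mu)] = (1)·(0.0312) + (-2)·(-0.1562) = 0.3438.

Step 4 — take square root: d = √(0.3438) ≈ 0.5863.

d(x, mu) = √(0.3438) ≈ 0.5863


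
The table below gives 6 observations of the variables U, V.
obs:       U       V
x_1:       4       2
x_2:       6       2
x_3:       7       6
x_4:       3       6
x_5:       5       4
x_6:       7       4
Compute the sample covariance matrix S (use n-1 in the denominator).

Step 1 — column means:
  mean(U) = (4 + 6 + 7 + 3 + 5 + 7) / 6 = 32/6 = 5.3333
  mean(V) = (2 + 2 + 6 + 6 + 4 + 4) / 6 = 24/6 = 4

Step 2 — sample covariance S[i,j] = (1/(n-1)) · Σ_k (x_{k,i} - mean_i) · (x_{k,j} - mean_j), with n-1 = 5.
  S[U,U] = ((-1.3333)·(-1.3333) + (0.6667)·(0.6667) + (1.6667)·(1.6667) + (-2.3333)·(-2.3333) + (-0.3333)·(-0.3333) + (1.6667)·(1.6667)) / 5 = 13.3333/5 = 2.6667
  S[U,V] = ((-1.3333)·(-2) + (0.6667)·(-2) + (1.6667)·(2) + (-2.3333)·(2) + (-0.3333)·(0) + (1.6667)·(0)) / 5 = 0/5 = 0
  S[V,V] = ((-2)·(-2) + (-2)·(-2) + (2)·(2) + (2)·(2) + (0)·(0) + (0)·(0)) / 5 = 16/5 = 3.2

S is symmetric (S[j,i] = S[i,j]). Assembling:

S = [[2.6667, 0],
 [0, 3.2]]


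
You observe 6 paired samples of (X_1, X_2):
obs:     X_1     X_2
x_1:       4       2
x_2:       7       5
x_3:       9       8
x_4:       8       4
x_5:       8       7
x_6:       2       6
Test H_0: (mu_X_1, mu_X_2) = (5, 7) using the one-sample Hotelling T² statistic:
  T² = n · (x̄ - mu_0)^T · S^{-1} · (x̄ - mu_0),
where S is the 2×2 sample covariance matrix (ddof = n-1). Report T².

Step 1 — sample mean vector:
  mean(X_1) = (4 + 7 + 9 + 8 + 8 + 2) / 6 = 38/6 = 6.3333
  mean(X_2) = (2 + 5 + 8 + 4 + 7 + 6) / 6 = 32/6 = 5.3333
  x̄ = (6.3333, 5.3333),  deviation x̄ - mu_0 = (6.3333, 5.3333) - (5, 7) = (1.3333, -1.6667).

Step 2 — sample covariance matrix, S[i,j] = (1/(n-1)) · Σ_k (x_{k,i} - mean_i) · (x_{k,j} - mean_j), divisor n-1 = 5:
  S[X_1,X_1] = ((-2.3333)·(-2.3333) + (0.6667)·(0.6667) + (2.6667)·(2.6667) + (1.6667)·(1.6667) + (1.6667)·(1.6667) + (-4.3333)·(-4.3333)) / 5 = 37.3333/5 = 7.4667
  S[X_1,X_2] = ((-2.3333)·(-3.3333) + (0.6667)·(-0.3333) + (2.6667)·(2.6667) + (1.6667)·(-1.3333) + (1.6667)·(1.6667) + (-4.3333)·(0.6667)) / 5 = 12.3333/5 = 2.4667
  S[X_2,X_2] = ((-3.3333)·(-3.3333) + (-0.3333)·(-0.3333) + (2.6667)·(2.6667) + (-1.3333)·(-1.3333) + (1.6667)·(1.6667) + (0.6667)·(0.6667)) / 5 = 23.3333/5 = 4.6667
  S = [[7.4667, 2.4667],
 [2.4667, 4.6667]].

Step 3 — invert S. det(S) = 7.4667·4.6667 - (2.4667)² = 28.76.
  S^{-1} = (1/det) · [[d, -b], [-b, a]] = [[0.1623, -0.0858],
 [-0.0858, 0.2596]].

Step 4 — quadratic form (x̄ - mu_0)^T · S^{-1} · (x̄ - mu_0):
  S^{-1} · (x̄ - mu_0) = (0.3593, -0.5471),
  (x̄ - mu_0)^T · [...] = (1.3333)·(0.3593) + (-1.6667)·(-0.5471) = 1.3908.

Step 5 — scale by n: T² = 6 · 1.3908 = 8.3449.

T² ≈ 8.3449
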